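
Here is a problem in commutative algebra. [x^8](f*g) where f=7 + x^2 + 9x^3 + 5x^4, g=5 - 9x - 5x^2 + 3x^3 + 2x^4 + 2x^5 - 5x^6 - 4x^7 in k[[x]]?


[x^8] = sum a_i*b_j, i+j=8
  1*-5=-5
  9*2=18
  5*2=10
Sum=23


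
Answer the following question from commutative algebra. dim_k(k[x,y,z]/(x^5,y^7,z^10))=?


Basis: x^iy^jz^k, i<5,j<7,k<10
5*7*10=350


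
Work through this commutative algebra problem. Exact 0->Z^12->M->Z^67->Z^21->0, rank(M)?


Alt sum=0:
(-1)^0*12 + (-1)^1*? + (-1)^2*67 + (-1)^3*21=0
rank(M)=58


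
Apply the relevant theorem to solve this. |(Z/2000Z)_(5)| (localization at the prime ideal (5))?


5-primary part: 2000=5^3*16
Size=5^3=125


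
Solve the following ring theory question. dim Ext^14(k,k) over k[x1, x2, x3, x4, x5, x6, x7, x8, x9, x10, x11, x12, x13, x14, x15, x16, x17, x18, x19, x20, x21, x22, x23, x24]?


C(n,i)=C(24,14)=1961256


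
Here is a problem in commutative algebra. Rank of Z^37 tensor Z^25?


rank(M(x)N) = rank(M)*rank(N)
37*25 = 925


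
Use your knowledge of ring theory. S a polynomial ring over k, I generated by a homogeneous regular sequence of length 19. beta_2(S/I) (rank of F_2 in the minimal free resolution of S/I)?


Regular sequence => Koszul complex is the minimal free resolution.
Syz_1 minimally generated by Koszul relations f_i*e_j - f_j*e_i (i<j): mu(Syz_1) = beta_2 = C(m,2) = m(m-1)/2
m=19
19*18/2 = 171


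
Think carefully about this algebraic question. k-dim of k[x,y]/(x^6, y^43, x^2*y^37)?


k[x,y]/I, I = (x^6, y^43, x^2*y^37)
Rect: 6x43=258. Corner: (6-2)x(43-37)=24.
dim = 258-24 = 234


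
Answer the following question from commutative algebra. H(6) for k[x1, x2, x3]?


C(d+n-1,n-1)=C(8,2)=28


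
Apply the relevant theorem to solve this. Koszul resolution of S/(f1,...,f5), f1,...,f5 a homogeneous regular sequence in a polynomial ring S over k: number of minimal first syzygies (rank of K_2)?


Regular sequence => Koszul complex is the minimal free resolution.
Syz_1 minimally generated by Koszul relations f_i*e_j - f_j*e_i (i<j): mu(Syz_1) = beta_2 = C(m,2) = m(m-1)/2
m=5
5*4/2 = 10


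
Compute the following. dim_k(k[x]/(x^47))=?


Basis: 1,x,...,x^46
dim=47


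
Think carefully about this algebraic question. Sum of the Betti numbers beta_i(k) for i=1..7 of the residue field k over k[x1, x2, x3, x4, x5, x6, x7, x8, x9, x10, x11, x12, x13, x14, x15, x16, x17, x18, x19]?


Koszul resolution: beta_i(k)=C(n,i), n=19
C(19,1)=19, C(19,2)=171, C(19,3)=969, C(19,4)=3876, C(19,5)=11628, C(19,6)=27132, C(19,7)=50388
Sum=94183


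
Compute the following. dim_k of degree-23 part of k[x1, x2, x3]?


C(d+n-1,n-1)=C(25,2)=300


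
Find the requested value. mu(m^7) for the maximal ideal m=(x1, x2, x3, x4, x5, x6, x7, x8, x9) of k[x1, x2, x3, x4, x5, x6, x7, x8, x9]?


Graded Nakayama: mu(m^d) = dim_k (m^d/m^(d+1)) = #degree-7 monomials in 9 vars
C(n+d-1,d)=C(15,7)=6435


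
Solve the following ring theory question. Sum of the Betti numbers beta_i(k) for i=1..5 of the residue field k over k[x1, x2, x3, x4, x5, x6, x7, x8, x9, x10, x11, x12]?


Koszul resolution: beta_i(k)=C(n,i), n=12
C(12,1)=12, C(12,2)=66, C(12,3)=220, C(12,4)=495, C(12,5)=792
Sum=1585


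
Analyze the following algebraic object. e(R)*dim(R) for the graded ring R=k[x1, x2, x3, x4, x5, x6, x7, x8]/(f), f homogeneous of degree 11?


e(R)=deg(f)=11, dim(R)=8-1=7
e*dim=11*7=77


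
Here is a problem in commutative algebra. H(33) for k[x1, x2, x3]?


C(d+n-1,n-1)=C(35,2)=595


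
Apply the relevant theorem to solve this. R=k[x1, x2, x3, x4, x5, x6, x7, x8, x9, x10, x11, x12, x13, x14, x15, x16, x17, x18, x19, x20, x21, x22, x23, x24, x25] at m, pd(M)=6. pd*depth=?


pd+depth=25
depth=25-6=19
pd*depth=6*19=114


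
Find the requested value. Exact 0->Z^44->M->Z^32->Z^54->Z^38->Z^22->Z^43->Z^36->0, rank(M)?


Alt sum=0:
(-1)^0*44 + (-1)^1*? + (-1)^2*32 + (-1)^3*54 + (-1)^4*38 + (-1)^5*22 + (-1)^6*43 + (-1)^7*36=0
rank(M)=45


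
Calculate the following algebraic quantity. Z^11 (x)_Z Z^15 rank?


rank(M(x)N) = rank(M)*rank(N)
11*15 = 165


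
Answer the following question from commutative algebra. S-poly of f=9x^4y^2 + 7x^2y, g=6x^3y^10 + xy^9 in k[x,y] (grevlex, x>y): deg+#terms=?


LT(f)=9x^4y^2, LT(g)=6x^3y^10
lcm(LM)=x^4y^10
S(f,g) (scaled by 54 to clear denominators) = 6y^8*f - 9x*g = 33x^2y^9
1 terms, deg 11.
11+1=12


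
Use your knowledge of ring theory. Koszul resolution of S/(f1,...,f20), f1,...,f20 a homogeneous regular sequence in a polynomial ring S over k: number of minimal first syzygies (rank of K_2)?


Regular sequence => Koszul complex is the minimal free resolution.
Syz_1 minimally generated by Koszul relations f_i*e_j - f_j*e_i (i<j): mu(Syz_1) = beta_2 = C(m,2) = m(m-1)/2
m=20
20*19/2 = 190


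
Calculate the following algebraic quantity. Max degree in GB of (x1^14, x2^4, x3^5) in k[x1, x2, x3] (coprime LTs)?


Pure powers, coprime LTs => already GB.
Degrees: 14, 4, 5
Max=14


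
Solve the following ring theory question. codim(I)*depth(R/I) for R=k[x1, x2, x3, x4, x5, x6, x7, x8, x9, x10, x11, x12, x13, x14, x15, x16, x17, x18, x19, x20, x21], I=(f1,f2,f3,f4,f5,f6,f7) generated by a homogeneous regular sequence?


codim=7, depth=dim(R/I)=21-7=14
Product=7*14=98


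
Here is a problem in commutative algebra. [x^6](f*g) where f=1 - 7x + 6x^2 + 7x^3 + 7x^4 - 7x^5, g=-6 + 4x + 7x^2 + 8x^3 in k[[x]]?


[x^6] = sum a_i*b_j, i+j=6
  7*8=56
  7*7=49
  -7*4=-28
Sum=77


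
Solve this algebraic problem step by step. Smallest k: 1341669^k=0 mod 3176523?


1341669^k mod 3176523:
k=1: 1341669
k=2: 475398
k=3: 0
First zero at k = 3


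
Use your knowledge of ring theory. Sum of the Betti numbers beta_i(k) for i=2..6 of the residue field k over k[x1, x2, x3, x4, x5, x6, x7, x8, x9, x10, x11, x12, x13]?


Koszul resolution: beta_i(k)=C(n,i), n=13
C(13,2)=78, C(13,3)=286, C(13,4)=715, C(13,5)=1287, C(13,6)=1716
Sum=4082


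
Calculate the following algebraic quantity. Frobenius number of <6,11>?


gcd(6,11)=1 => F=ab-a-b=6*11-6-11=66-17=49


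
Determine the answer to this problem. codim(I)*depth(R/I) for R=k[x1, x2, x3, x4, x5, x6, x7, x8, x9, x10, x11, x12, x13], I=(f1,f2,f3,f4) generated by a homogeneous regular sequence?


codim=4, depth=dim(R/I)=13-4=9
Product=4*9=36


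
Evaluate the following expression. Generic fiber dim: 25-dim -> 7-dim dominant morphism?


dim(fiber)=dim(X)-dim(Y)=25-7=18


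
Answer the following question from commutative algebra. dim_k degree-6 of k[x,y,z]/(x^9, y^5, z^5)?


Need i<9, j<5, k<5 with i+j+k=6.
For each i, j ranges over max(0,6-i-4)..min(4,6-i):
  i=0: j in [2,4] -> 3
  i=1: j in [1,4] -> 4
  i=2: j in [0,4] -> 5
  i=3: j in [0,3] -> 4
  i=4: j in [0,2] -> 3
  i=5: j in [0,1] -> 2
  i=6: j in [0,0] -> 1
H(6) = 3+4+5+4+3+2+1 = 22


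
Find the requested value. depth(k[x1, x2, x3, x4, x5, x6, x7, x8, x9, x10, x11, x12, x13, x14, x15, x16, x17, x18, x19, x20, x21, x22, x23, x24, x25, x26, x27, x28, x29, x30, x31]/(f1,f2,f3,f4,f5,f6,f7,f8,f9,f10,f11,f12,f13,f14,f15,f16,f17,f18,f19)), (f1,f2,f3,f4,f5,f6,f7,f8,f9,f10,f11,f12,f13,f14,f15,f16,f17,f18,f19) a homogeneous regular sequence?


depth(R)=31
depth(R/I)=31-19=12


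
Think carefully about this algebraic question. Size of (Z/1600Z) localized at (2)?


2-primary part: 1600=2^6*25
Size=2^6=64


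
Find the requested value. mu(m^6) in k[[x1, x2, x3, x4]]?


C(n+d-1,d)=C(9,6)=84


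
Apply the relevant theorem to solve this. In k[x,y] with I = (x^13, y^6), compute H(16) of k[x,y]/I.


k[x,y], I = (x^13, y^6), d = 16
Need i < 13 and d-i < 6.
Range: 11 <= i <= 12.
H(16) = 2


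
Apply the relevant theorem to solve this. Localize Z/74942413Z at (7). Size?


7-primary part: 74942413=7^8*13
Size=7^8=5764801


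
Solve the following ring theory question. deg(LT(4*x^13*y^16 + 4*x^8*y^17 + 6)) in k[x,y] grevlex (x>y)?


LT: 4*x^13*y^16
deg_x=13, deg_y=16
Total=13+16=29


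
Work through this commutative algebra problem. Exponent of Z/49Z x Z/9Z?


Exponent = lcm of the cyclic orders; pairwise coprime => product.
7^2*3^2=49*9=441


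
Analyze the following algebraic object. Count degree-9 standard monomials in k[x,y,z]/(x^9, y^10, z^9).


Need i<9, j<10, k<9 with i+j+k=9.
For each i, j ranges over max(0,9-i-8)..min(9,9-i):
  i=0: j in [1,9] -> 9
  i=1: j in [0,8] -> 9
  i=2: j in [0,7] -> 8
  i=3: j in [0,6] -> 7
  i=4: j in [0,5] -> 6
  i=5: j in [0,4] -> 5
  i=6: j in [0,3] -> 4
  i=7: j in [0,2] -> 3
  i=8: j in [0,1] -> 2
H(9) = 9+9+8+7+6+5+4+3+2 = 53


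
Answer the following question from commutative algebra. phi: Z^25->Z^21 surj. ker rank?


rank(ker) = 25-21 = 4


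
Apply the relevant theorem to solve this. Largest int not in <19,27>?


gcd(19,27)=1 => F=ab-a-b=19*27-19-27=513-46=467


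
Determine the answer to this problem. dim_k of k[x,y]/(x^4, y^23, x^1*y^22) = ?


k[x,y]/I, I = (x^4, y^23, x^1*y^22)
Rect: 4x23=92. Corner: (4-1)x(23-22)=3.
dim = 92-3 = 89


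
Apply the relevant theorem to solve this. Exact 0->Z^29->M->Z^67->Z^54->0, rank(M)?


Alt sum=0:
(-1)^0*29 + (-1)^1*? + (-1)^2*67 + (-1)^3*54=0
rank(M)=42


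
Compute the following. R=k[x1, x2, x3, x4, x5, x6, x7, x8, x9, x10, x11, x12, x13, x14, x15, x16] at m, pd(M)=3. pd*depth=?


pd+depth=16
depth=16-3=13
pd*depth=3*13=39


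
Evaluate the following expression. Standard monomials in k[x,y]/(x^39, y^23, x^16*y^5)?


k[x,y]/I, I = (x^39, y^23, x^16*y^5)
Rect: 39x23=897. Corner: (39-16)x(23-5)=414.
dim = 897-414 = 483


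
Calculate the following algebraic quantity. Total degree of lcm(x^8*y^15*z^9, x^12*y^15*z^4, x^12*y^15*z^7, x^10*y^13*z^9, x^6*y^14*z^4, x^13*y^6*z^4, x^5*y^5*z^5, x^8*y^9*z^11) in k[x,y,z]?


lcm = componentwise max:
x: max(8,12,12,10,6,13,5,8)=13
y: max(15,15,15,13,14,6,5,9)=15
z: max(9,4,7,9,4,4,5,11)=11
Total=13+15+11=39


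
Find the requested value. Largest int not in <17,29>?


gcd(17,29)=1 => F=ab-a-b=17*29-17-29=493-46=447


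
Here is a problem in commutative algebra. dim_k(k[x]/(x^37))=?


Basis: 1,x,...,x^36
dim=37


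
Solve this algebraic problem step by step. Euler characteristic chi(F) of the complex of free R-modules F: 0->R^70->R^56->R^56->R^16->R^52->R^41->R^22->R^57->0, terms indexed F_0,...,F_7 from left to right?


chi = sum (-1)^i * rank:
(-1)^0*70=70
(-1)^1*56=-56
(-1)^2*56=56
(-1)^3*16=-16
(-1)^4*52=52
(-1)^5*41=-41
(-1)^6*22=22
(-1)^7*57=-57
chi=30


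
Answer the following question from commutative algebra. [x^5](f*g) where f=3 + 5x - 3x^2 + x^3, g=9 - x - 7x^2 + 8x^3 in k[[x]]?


[x^5] = sum a_i*b_j, i+j=5
  -3*8=-24
  1*-7=-7
Sum=-31


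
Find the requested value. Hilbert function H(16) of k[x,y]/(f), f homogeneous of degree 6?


H(t)=d for t>=d-1.
d=6, t=16
H(16)=6


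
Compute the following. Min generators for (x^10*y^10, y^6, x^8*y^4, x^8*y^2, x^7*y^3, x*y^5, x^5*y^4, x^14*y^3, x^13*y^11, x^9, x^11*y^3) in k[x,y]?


Remove redundant (divisible by others).
x^13*y^11 redundant.
x^10*y^10 redundant.
x^14*y^3 redundant.
x^11*y^3 redundant.
x^8*y^4 redundant.
Min: x^9, x^8*y^2, x^7*y^3, x^5*y^4, x*y^5, y^6
Count=6


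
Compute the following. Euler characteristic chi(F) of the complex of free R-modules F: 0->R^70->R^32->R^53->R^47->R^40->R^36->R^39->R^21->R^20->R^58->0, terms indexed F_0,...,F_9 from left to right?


chi = sum (-1)^i * rank:
(-1)^0*70=70
(-1)^1*32=-32
(-1)^2*53=53
(-1)^3*47=-47
(-1)^4*40=40
(-1)^5*36=-36
(-1)^6*39=39
(-1)^7*21=-21
(-1)^8*20=20
(-1)^9*58=-58
chi=28


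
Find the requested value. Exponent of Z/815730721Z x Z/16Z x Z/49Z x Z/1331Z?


Exponent = lcm of the cyclic orders; pairwise coprime => product.
13^8*2^4*7^2*11^3=815730721*16*49*1331=851218270286384


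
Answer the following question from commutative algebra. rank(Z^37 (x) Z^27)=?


rank(M(x)N) = rank(M)*rank(N)
37*27 = 999


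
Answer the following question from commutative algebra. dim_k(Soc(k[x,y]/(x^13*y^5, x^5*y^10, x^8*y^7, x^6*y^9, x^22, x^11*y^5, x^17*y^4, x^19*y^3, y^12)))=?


Socle = ann(m) = span of standard monomials u with x*u, y*u in I (staircase corners).
Redundant generators: x^13*y^5
Minimal generators: x^22, x^19*y^3, x^17*y^4, x^11*y^5, x^8*y^7, x^6*y^9, x^5*y^10, y^12
Corners: x^4y^11, x^5y^9, x^7y^8, x^10y^6, x^16y^4, x^18y^3, x^21y^2
Socle dim=7


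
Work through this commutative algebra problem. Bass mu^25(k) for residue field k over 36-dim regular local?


C(n,i)=C(36,25)=600805296


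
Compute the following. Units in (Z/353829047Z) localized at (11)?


Local ring = Z/161051Z.
phi(161051) = 11^4*(11-1) = 146410


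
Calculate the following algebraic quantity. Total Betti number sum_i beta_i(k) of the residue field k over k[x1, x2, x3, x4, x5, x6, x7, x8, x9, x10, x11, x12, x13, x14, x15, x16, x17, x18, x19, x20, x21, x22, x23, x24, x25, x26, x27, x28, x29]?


Koszul resolution: beta_i(k)=C(n,i), n=29
sum_i C(29,i) = 2^29 = 536870912


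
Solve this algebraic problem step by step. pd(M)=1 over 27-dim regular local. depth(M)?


pd+depth=depth(R)=27
depth=27-1=26


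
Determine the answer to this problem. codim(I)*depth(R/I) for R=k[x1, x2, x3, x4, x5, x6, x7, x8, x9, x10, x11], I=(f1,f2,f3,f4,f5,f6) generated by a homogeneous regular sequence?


codim=6, depth=dim(R/I)=11-6=5
Product=6*5=30


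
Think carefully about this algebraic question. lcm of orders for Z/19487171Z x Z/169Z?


Exponent = lcm of the cyclic orders; pairwise coprime => product.
11^7*13^2=19487171*169=3293331899


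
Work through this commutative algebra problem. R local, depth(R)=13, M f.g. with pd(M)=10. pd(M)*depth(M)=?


pd+depth=13
depth=13-10=3
pd*depth=10*3=30


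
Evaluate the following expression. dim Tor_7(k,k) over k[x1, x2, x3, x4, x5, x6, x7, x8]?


Koszul: C(n,i)=C(8,7)=8


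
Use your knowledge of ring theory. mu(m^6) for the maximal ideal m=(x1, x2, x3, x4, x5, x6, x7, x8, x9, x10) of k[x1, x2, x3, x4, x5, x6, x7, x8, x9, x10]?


Graded Nakayama: mu(m^d) = dim_k (m^d/m^(d+1)) = #degree-6 monomials in 10 vars
C(n+d-1,d)=C(15,6)=5005


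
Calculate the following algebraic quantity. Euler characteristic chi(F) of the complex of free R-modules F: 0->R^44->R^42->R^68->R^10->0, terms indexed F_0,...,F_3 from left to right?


chi = sum (-1)^i * rank:
(-1)^0*44=44
(-1)^1*42=-42
(-1)^2*68=68
(-1)^3*10=-10
chi=60


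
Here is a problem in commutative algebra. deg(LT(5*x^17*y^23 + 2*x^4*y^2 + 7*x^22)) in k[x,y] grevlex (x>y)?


LT: 5*x^17*y^23
deg_x=17, deg_y=23
Total=17+23=40


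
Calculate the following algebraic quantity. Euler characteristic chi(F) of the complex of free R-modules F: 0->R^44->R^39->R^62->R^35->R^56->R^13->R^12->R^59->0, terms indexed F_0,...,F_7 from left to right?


chi = sum (-1)^i * rank:
(-1)^0*44=44
(-1)^1*39=-39
(-1)^2*62=62
(-1)^3*35=-35
(-1)^4*56=56
(-1)^5*13=-13
(-1)^6*12=12
(-1)^7*59=-59
chi=28


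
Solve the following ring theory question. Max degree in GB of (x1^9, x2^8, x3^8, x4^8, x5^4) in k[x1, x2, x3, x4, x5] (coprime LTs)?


Pure powers, coprime LTs => already GB.
Degrees: 9, 8, 8, 8, 4
Max=9


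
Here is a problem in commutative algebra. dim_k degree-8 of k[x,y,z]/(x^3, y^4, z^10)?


Need i<3, j<4, k<10 with i+j+k=8.
For each i, j ranges over max(0,8-i-9)..min(3,8-i):
  i=0: j in [0,3] -> 4
  i=1: j in [0,3] -> 4
  i=2: j in [0,3] -> 4
H(8) = 4+4+4 = 12


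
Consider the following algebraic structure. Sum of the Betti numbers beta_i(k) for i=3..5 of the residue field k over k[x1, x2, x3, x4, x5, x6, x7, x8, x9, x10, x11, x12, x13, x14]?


Koszul resolution: beta_i(k)=C(n,i), n=14
C(14,3)=364, C(14,4)=1001, C(14,5)=2002
Sum=3367


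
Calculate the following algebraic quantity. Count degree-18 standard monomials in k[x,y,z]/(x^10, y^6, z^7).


Need i<10, j<6, k<7 with i+j+k=18.
For each i, j ranges over max(0,18-i-6)..min(5,18-i):
  i=0: j in [12,5] -> 0
  i=1: j in [11,5] -> 0
  i=2: j in [10,5] -> 0
  i=3: j in [9,5] -> 0
  i=4: j in [8,5] -> 0
  i=5: j in [7,5] -> 0
  i=6: j in [6,5] -> 0
  i=7: j in [5,5] -> 1
  i=8: j in [4,5] -> 2
  i=9: j in [3,5] -> 3
H(18) = 0+0+0+0+0+0+0+1+2+3 = 6


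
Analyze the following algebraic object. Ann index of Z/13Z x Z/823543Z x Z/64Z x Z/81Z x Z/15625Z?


Exponent = lcm of the cyclic orders; pairwise coprime => product.
13^1*7^7*2^6*3^4*5^6=13*823543*64*81*15625=867190779000000


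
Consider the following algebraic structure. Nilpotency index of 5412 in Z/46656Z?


5412^k mod 46656:
k=1: 5412
k=2: 36432
k=3: 1728
k=4: 20736
k=5: 15552
k=6: 0
First zero at k = 6


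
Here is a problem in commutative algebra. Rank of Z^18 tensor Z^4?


rank(M(x)N) = rank(M)*rank(N)
18*4 = 72


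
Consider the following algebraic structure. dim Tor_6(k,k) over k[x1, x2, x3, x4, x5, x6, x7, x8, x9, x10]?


Koszul: C(n,i)=C(10,6)=210


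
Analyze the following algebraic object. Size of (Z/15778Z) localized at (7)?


7-primary part: 15778=7^3*46
Size=7^3=343


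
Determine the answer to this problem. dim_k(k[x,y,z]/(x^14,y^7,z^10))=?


Basis: x^iy^jz^k, i<14,j<7,k<10
14*7*10=980


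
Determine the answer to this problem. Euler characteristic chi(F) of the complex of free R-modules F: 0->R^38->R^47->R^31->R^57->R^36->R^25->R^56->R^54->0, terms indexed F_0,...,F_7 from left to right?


chi = sum (-1)^i * rank:
(-1)^0*38=38
(-1)^1*47=-47
(-1)^2*31=31
(-1)^3*57=-57
(-1)^4*36=36
(-1)^5*25=-25
(-1)^6*56=56
(-1)^7*54=-54
chi=-22


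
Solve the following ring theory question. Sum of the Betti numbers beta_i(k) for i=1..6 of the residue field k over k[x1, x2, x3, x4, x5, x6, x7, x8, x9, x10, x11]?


Koszul resolution: beta_i(k)=C(n,i), n=11
C(11,1)=11, C(11,2)=55, C(11,3)=165, C(11,4)=330, C(11,5)=462, C(11,6)=462
Sum=1485


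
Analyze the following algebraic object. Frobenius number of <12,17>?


gcd(12,17)=1 => F=ab-a-b=12*17-12-17=204-29=175


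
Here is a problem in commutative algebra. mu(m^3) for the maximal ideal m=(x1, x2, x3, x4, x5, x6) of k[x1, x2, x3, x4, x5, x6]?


Graded Nakayama: mu(m^d) = dim_k (m^d/m^(d+1)) = #degree-3 monomials in 6 vars
C(n+d-1,d)=C(8,3)=56


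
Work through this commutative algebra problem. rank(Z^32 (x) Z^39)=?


rank(M(x)N) = rank(M)*rank(N)
32*39 = 1248


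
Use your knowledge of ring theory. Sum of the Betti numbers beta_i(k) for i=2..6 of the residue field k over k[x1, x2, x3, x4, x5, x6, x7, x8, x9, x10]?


Koszul resolution: beta_i(k)=C(n,i), n=10
C(10,2)=45, C(10,3)=120, C(10,4)=210, C(10,5)=252, C(10,6)=210
Sum=837


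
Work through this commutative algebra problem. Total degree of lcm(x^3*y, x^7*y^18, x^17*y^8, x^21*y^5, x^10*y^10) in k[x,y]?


lcm = componentwise max:
x: max(3,7,17,21,10)=21
y: max(1,18,8,5,10)=18
Total=21+18=39


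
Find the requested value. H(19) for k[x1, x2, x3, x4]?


C(d+n-1,n-1)=C(22,3)=1540


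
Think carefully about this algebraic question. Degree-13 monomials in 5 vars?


C(d+n-1,n-1)=C(17,4)=2380


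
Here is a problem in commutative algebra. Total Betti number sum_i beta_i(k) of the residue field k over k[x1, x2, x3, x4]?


Koszul resolution: beta_i(k)=C(n,i), n=4
sum_i C(4,i) = 2^4 = 16


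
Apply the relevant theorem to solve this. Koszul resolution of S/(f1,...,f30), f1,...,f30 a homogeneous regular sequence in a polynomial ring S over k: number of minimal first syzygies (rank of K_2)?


Regular sequence => Koszul complex is the minimal free resolution.
Syz_1 minimally generated by Koszul relations f_i*e_j - f_j*e_i (i<j): mu(Syz_1) = beta_2 = C(m,2) = m(m-1)/2
m=30
30*29/2 = 435


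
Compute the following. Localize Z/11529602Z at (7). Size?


7-primary part: 11529602=7^8*2
Size=7^8=5764801


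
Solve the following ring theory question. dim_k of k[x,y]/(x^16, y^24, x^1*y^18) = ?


k[x,y]/I, I = (x^16, y^24, x^1*y^18)
Rect: 16x24=384. Corner: (16-1)x(24-18)=90.
dim = 384-90 = 294


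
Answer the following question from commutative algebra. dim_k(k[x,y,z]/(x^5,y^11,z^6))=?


Basis: x^iy^jz^k, i<5,j<11,k<6
5*11*6=330


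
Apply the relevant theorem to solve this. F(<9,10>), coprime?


gcd(9,10)=1 => F=ab-a-b=9*10-9-10=90-19=71


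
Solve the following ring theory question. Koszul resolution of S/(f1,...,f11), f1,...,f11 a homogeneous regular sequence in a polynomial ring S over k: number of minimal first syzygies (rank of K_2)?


Regular sequence => Koszul complex is the minimal free resolution.
Syz_1 minimally generated by Koszul relations f_i*e_j - f_j*e_i (i<j): mu(Syz_1) = beta_2 = C(m,2) = m(m-1)/2
m=11
11*10/2 = 55


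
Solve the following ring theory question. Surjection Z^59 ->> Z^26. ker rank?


rank(ker) = 59-26 = 33


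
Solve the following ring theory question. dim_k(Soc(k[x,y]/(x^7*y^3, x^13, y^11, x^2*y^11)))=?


Socle = ann(m) = span of standard monomials u with x*u, y*u in I (staircase corners).
Redundant generators: x^2*y^11
Minimal generators: x^13, x^7*y^3, y^11
Corners: x^6y^10, x^12y^2
Socle dim=2


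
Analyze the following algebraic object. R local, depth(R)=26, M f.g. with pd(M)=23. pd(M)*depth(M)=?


pd+depth=26
depth=26-23=3
pd*depth=23*3=69


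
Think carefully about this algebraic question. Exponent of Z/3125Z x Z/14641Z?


Exponent = lcm of the cyclic orders; pairwise coprime => product.
5^5*11^4=3125*14641=45753125


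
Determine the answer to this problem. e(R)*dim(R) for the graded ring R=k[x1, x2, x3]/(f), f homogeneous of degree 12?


e(R)=deg(f)=12, dim(R)=3-1=2
e*dim=12*2=24


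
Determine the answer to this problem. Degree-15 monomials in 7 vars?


C(d+n-1,n-1)=C(21,6)=54264


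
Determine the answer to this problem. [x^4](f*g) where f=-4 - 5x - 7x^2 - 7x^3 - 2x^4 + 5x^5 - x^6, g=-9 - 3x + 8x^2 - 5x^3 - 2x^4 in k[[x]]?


[x^4] = sum a_i*b_j, i+j=4
  -4*-2=8
  -5*-5=25
  -7*8=-56
  -7*-3=21
  -2*-9=18
Sum=16


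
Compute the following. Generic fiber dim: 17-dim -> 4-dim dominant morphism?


dim(fiber)=dim(X)-dim(Y)=17-4=13


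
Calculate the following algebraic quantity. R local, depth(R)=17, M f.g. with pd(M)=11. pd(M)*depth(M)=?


pd+depth=17
depth=17-11=6
pd*depth=11*6=66


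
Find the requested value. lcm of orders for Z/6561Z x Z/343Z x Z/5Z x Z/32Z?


Exponent = lcm of the cyclic orders; pairwise coprime => product.
3^8*7^3*5^1*2^5=6561*343*5*32=360067680


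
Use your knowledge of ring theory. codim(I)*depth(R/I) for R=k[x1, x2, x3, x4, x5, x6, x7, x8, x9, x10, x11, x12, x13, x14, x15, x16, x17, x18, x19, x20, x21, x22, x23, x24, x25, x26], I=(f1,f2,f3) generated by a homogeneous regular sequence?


codim=3, depth=dim(R/I)=26-3=23
Product=3*23=69


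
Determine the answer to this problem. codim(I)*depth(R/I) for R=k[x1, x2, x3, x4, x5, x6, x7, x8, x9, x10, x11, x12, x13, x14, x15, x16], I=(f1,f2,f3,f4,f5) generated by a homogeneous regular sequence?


codim=5, depth=dim(R/I)=16-5=11
Product=5*11=55


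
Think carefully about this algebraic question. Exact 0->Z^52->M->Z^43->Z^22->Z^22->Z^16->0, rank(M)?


Alt sum=0:
(-1)^0*52 + (-1)^1*? + (-1)^2*43 + (-1)^3*22 + (-1)^4*22 + (-1)^5*16=0
rank(M)=79


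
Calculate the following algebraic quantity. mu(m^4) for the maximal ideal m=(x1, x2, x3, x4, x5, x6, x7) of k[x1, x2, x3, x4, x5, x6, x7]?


Graded Nakayama: mu(m^d) = dim_k (m^d/m^(d+1)) = #degree-4 monomials in 7 vars
C(n+d-1,d)=C(10,4)=210


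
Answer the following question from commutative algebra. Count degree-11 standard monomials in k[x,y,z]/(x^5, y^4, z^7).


Need i<5, j<4, k<7 with i+j+k=11.
For each i, j ranges over max(0,11-i-6)..min(3,11-i):
  i=0: j in [5,3] -> 0
  i=1: j in [4,3] -> 0
  i=2: j in [3,3] -> 1
  i=3: j in [2,3] -> 2
  i=4: j in [1,3] -> 3
H(11) = 0+0+1+2+3 = 6


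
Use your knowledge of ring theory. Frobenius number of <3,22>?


gcd(3,22)=1 => F=ab-a-b=3*22-3-22=66-25=41


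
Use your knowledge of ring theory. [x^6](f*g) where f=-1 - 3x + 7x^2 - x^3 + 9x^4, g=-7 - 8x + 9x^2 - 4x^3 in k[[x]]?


[x^6] = sum a_i*b_j, i+j=6
  -1*-4=4
  9*9=81
Sum=85


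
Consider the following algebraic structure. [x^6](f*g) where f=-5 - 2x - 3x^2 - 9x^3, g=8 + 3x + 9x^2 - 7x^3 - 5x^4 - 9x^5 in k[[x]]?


[x^6] = sum a_i*b_j, i+j=6
  -2*-9=18
  -3*-5=15
  -9*-7=63
Sum=96


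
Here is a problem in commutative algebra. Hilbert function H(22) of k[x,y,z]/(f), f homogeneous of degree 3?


C(24,2)-C(21,2)=276-210=66


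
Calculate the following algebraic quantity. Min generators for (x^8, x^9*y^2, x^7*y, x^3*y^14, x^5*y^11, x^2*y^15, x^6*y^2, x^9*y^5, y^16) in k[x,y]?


Remove redundant (divisible by others).
x^9*y^2 redundant.
x^9*y^5 redundant.
Min: x^8, x^7*y, x^6*y^2, x^5*y^11, x^3*y^14, x^2*y^15, y^16
Count=7


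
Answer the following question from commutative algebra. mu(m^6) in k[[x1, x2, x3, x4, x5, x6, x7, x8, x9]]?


C(n+d-1,d)=C(14,6)=3003


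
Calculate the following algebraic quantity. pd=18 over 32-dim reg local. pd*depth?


pd+depth=32
depth=32-18=14
pd*depth=18*14=252


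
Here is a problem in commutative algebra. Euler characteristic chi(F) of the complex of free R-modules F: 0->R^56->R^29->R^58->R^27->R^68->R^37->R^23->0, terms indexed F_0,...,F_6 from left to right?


chi = sum (-1)^i * rank:
(-1)^0*56=56
(-1)^1*29=-29
(-1)^2*58=58
(-1)^3*27=-27
(-1)^4*68=68
(-1)^5*37=-37
(-1)^6*23=23
chi=112


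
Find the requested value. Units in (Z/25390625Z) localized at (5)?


Local ring = Z/1953125Z.
phi(1953125) = 5^8*(5-1) = 1562500


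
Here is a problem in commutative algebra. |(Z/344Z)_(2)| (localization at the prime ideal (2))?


2-primary part: 344=2^3*43
Size=2^3=8


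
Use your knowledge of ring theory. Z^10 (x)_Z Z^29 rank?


rank(M(x)N) = rank(M)*rank(N)
10*29 = 290


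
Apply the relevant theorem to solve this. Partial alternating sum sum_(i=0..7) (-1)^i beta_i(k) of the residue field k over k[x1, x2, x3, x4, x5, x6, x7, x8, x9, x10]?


Koszul resolution: beta_i(k)=C(n,i), n=10
sum_(i=0..p) (-1)^i C(n,i) = (-1)^p C(n-1,p)
(-1)^7*C(9,7) = (-1)^7*36 = -36


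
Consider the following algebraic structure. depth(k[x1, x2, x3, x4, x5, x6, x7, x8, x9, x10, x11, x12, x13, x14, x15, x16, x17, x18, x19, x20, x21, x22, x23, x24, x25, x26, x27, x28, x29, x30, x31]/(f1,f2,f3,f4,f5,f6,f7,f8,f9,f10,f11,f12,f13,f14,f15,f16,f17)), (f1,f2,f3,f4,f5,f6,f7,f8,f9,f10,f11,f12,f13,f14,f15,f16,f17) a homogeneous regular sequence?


depth(R)=31
depth(R/I)=31-17=14


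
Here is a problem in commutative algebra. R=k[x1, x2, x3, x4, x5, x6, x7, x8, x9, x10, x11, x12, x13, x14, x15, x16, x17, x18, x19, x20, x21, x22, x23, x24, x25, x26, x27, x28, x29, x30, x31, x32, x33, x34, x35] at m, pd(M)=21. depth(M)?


pd+depth=depth(R)=35
depth=35-21=14


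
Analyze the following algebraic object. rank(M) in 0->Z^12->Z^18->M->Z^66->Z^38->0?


Alt sum=0:
(-1)^0*12 + (-1)^1*18 + (-1)^2*? + (-1)^3*66 + (-1)^4*38=0
rank(M)=34


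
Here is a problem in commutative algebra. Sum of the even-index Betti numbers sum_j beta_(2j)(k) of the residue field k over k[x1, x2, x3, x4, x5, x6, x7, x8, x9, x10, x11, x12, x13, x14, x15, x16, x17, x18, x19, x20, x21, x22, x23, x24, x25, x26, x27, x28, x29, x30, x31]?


Koszul resolution: beta_i(k)=C(n,i), n=31
sum_even C(31,i) = 2^(n-1) = 2^30 = 1073741824


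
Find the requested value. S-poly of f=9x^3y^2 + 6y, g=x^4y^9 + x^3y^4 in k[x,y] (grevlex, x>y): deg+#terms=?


LT(f)=9x^3y^2, LT(g)=x^4y^9
lcm(LM)=x^4y^9
S(f,g) (scaled by 9 to clear denominators) = xy^7*f - 9*g = 6xy^8 - 9x^3y^4
2 terms, deg 9.
9+2=11


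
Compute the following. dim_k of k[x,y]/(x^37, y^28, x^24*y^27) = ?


k[x,y]/I, I = (x^37, y^28, x^24*y^27)
Rect: 37x28=1036. Corner: (37-24)x(28-27)=13.
dim = 1036-13 = 1023


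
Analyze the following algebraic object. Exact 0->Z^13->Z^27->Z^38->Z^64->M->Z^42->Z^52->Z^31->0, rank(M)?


Alt sum=0:
(-1)^0*13 + (-1)^1*27 + (-1)^2*38 + (-1)^3*64 + (-1)^4*? + (-1)^5*42 + (-1)^6*52 + (-1)^7*31=0
rank(M)=61


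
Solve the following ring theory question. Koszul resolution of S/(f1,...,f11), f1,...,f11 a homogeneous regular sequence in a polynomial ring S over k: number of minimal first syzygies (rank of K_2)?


Regular sequence => Koszul complex is the minimal free resolution.
Syz_1 minimally generated by Koszul relations f_i*e_j - f_j*e_i (i<j): mu(Syz_1) = beta_2 = C(m,2) = m(m-1)/2
m=11
11*10/2 = 55


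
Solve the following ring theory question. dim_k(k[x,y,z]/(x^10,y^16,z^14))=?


Basis: x^iy^jz^k, i<10,j<16,k<14
10*16*14=2240


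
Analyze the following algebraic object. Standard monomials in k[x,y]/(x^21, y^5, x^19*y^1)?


k[x,y]/I, I = (x^21, y^5, x^19*y^1)
Rect: 21x5=105. Corner: (21-19)x(5-1)=8.
dim = 105-8 = 97


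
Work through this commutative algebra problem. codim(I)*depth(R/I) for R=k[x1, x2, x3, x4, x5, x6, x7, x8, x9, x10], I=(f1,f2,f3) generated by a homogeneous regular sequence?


codim=3, depth=dim(R/I)=10-3=7
Product=3*7=21


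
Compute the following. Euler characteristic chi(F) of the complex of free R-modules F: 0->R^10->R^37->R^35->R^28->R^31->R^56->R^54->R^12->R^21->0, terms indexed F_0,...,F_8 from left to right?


chi = sum (-1)^i * rank:
(-1)^0*10=10
(-1)^1*37=-37
(-1)^2*35=35
(-1)^3*28=-28
(-1)^4*31=31
(-1)^5*56=-56
(-1)^6*54=54
(-1)^7*12=-12
(-1)^8*21=21
chi=18


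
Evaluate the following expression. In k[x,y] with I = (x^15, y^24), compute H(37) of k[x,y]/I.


k[x,y], I = (x^15, y^24), d = 37
Need i < 15 and d-i < 24.
Range: 14 <= i <= 14.
H(37) = 1


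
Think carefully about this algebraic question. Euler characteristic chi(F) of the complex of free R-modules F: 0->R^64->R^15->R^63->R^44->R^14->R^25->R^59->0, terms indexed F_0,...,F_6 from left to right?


chi = sum (-1)^i * rank:
(-1)^0*64=64
(-1)^1*15=-15
(-1)^2*63=63
(-1)^3*44=-44
(-1)^4*14=14
(-1)^5*25=-25
(-1)^6*59=59
chi=116


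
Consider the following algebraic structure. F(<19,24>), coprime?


gcd(19,24)=1 => F=ab-a-b=19*24-19-24=456-43=413


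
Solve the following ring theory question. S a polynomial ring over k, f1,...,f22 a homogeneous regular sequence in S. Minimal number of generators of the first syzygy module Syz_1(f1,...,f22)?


Regular sequence => Koszul complex is the minimal free resolution.
Syz_1 minimally generated by Koszul relations f_i*e_j - f_j*e_i (i<j): mu(Syz_1) = beta_2 = C(m,2) = m(m-1)/2
m=22
22*21/2 = 231


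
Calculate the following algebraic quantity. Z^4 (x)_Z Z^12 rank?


rank(M(x)N) = rank(M)*rank(N)
4*12 = 48


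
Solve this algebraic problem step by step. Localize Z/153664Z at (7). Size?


7-primary part: 153664=7^4*64
Size=7^4=2401


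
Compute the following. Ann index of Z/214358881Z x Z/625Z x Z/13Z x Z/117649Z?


Exponent = lcm of the cyclic orders; pairwise coprime => product.
11^8*5^4*13^1*7^6=214358881*625*13*117649=204905252424998125


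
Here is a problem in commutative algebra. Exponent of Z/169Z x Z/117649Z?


Exponent = lcm of the cyclic orders; pairwise coprime => product.
13^2*7^6=169*117649=19882681


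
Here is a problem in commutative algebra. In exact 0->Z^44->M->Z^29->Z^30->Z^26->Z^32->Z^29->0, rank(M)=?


Alt sum=0:
(-1)^0*44 + (-1)^1*? + (-1)^2*29 + (-1)^3*30 + (-1)^4*26 + (-1)^5*32 + (-1)^6*29=0
rank(M)=66


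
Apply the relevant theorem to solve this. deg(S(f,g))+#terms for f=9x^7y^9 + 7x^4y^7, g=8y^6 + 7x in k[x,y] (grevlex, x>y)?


LT(f)=9x^7y^9, LT(g)=8y^6
lcm(LM)=x^7y^9
S(f,g) (scaled by 72 to clear denominators) = 8*f - 9x^7y^3*g = -63x^8y^3 + 56x^4y^7
2 terms, deg 11.
11+2=13


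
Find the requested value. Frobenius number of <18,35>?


gcd(18,35)=1 => F=ab-a-b=18*35-18-35=630-53=577


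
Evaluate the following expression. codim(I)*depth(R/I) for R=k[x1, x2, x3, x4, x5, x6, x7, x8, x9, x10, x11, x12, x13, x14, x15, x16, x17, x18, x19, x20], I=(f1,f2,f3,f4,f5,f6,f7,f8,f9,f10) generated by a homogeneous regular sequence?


codim=10, depth=dim(R/I)=20-10=10
Product=10*10=100


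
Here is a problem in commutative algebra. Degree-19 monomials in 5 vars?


C(d+n-1,n-1)=C(23,4)=8855


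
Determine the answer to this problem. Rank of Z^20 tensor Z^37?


rank(M(x)N) = rank(M)*rank(N)
20*37 = 740


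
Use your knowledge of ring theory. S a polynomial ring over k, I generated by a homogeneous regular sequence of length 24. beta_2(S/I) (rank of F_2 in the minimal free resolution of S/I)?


Regular sequence => Koszul complex is the minimal free resolution.
Syz_1 minimally generated by Koszul relations f_i*e_j - f_j*e_i (i<j): mu(Syz_1) = beta_2 = C(m,2) = m(m-1)/2
m=24
24*23/2 = 276


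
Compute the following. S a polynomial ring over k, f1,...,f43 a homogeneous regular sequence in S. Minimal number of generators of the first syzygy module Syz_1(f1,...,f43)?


Regular sequence => Koszul complex is the minimal free resolution.
Syz_1 minimally generated by Koszul relations f_i*e_j - f_j*e_i (i<j): mu(Syz_1) = beta_2 = C(m,2) = m(m-1)/2
m=43
43*42/2 = 903


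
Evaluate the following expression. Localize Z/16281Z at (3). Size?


3-primary part: 16281=3^5*67
Size=3^5=243


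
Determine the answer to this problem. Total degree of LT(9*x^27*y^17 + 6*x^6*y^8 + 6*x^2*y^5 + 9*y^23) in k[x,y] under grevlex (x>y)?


LT: 9*x^27*y^17
deg_x=27, deg_y=17
Total=27+17=44


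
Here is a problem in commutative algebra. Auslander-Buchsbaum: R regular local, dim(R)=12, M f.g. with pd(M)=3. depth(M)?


pd+depth=depth(R)=12
depth=12-3=9


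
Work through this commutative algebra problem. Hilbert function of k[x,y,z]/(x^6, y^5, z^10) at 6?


Need i<6, j<5, k<10 with i+j+k=6.
For each i, j ranges over max(0,6-i-9)..min(4,6-i):
  i=0: j in [0,4] -> 5
  i=1: j in [0,4] -> 5
  i=2: j in [0,4] -> 5
  i=3: j in [0,3] -> 4
  i=4: j in [0,2] -> 3
  i=5: j in [0,1] -> 2
H(6) = 5+5+5+4+3+2 = 24


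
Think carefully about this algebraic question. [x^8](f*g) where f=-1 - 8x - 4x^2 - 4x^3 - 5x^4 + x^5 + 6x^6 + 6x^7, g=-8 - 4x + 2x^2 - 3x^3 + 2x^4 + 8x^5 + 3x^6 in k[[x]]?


[x^8] = sum a_i*b_j, i+j=8
  -4*3=-12
  -4*8=-32
  -5*2=-10
  1*-3=-3
  6*2=12
  6*-4=-24
Sum=-69


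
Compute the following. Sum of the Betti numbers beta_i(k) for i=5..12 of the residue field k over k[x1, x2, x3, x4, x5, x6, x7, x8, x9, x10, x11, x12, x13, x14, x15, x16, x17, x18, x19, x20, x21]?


Koszul resolution: beta_i(k)=C(n,i), n=21
C(21,5)=20349, C(21,6)=54264, C(21,7)=116280, C(21,8)=203490, C(21,9)=293930, C(21,10)=352716, C(21,11)=352716, C(21,12)=293930
Sum=1687675


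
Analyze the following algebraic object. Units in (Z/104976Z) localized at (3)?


Local ring = Z/6561Z.
phi(6561) = 3^7*(3-1) = 4374


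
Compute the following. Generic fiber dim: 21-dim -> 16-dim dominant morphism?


dim(fiber)=dim(X)-dim(Y)=21-16=5


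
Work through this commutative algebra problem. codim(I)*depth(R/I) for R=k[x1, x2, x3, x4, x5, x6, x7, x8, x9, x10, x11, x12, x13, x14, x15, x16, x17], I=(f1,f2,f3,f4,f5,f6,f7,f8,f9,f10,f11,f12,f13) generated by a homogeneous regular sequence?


codim=13, depth=dim(R/I)=17-13=4
Product=13*4=52


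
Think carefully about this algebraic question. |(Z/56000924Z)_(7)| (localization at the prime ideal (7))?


7-primary part: 56000924=7^7*68
Size=7^7=823543


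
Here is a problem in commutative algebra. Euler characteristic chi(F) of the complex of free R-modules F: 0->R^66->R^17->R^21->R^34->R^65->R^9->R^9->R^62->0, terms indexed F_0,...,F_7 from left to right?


chi = sum (-1)^i * rank:
(-1)^0*66=66
(-1)^1*17=-17
(-1)^2*21=21
(-1)^3*34=-34
(-1)^4*65=65
(-1)^5*9=-9
(-1)^6*9=9
(-1)^7*62=-62
chi=39


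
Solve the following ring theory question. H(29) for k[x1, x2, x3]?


C(d+n-1,n-1)=C(31,2)=465


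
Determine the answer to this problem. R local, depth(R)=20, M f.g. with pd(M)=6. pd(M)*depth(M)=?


pd+depth=20
depth=20-6=14
pd*depth=6*14=84


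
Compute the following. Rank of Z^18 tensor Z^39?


rank(M(x)N) = rank(M)*rank(N)
18*39 = 702


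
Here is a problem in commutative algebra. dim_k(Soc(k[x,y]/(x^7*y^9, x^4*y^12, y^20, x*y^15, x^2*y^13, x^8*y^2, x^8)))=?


Socle = ann(m) = span of standard monomials u with x*u, y*u in I (staircase corners).
Redundant generators: x^8*y^2
Minimal generators: x^8, x^7*y^9, x^4*y^12, x^2*y^13, x*y^15, y^20
Corners: y^19, xy^14, x^3y^12, x^6y^11, x^7y^8
Socle dim=5


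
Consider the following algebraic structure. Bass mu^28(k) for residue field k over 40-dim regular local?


C(n,i)=C(40,28)=5586853480


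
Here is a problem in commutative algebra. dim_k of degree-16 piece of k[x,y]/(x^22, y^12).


k[x,y], I = (x^22, y^12), d = 16
Need i < 22 and d-i < 12.
Range: 5 <= i <= 16.
H(16) = 12


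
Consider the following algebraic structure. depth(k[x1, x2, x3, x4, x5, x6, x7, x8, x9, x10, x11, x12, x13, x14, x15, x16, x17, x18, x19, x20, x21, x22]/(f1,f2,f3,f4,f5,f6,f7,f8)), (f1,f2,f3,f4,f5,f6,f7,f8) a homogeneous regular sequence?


depth(R)=22
depth(R/I)=22-8=14


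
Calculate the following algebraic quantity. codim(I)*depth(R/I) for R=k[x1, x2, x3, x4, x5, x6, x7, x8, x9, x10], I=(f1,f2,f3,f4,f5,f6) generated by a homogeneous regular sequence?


codim=6, depth=dim(R/I)=10-6=4
Product=6*4=24


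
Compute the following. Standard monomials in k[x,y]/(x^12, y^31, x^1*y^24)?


k[x,y]/I, I = (x^12, y^31, x^1*y^24)
Rect: 12x31=372. Corner: (12-1)x(31-24)=77.
dim = 372-77 = 295


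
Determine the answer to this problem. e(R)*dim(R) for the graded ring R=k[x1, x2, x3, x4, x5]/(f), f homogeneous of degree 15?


e(R)=deg(f)=15, dim(R)=5-1=4
e*dim=15*4=60


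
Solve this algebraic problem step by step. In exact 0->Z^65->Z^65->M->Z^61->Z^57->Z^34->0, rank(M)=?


Alt sum=0:
(-1)^0*65 + (-1)^1*65 + (-1)^2*? + (-1)^3*61 + (-1)^4*57 + (-1)^5*34=0
rank(M)=38


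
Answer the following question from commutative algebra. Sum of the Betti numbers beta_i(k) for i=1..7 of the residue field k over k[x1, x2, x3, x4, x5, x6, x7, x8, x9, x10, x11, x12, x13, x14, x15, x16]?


Koszul resolution: beta_i(k)=C(n,i), n=16
C(16,1)=16, C(16,2)=120, C(16,3)=560, C(16,4)=1820, C(16,5)=4368, C(16,6)=8008, C(16,7)=11440
Sum=26332


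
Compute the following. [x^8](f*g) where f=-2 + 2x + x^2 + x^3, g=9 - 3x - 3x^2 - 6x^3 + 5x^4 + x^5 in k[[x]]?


[x^8] = sum a_i*b_j, i+j=8
  1*1=1
Sum=1


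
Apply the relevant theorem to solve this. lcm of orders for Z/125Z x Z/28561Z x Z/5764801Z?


Exponent = lcm of the cyclic orders; pairwise coprime => product.
5^3*13^4*7^8=125*28561*5764801=20581060170125


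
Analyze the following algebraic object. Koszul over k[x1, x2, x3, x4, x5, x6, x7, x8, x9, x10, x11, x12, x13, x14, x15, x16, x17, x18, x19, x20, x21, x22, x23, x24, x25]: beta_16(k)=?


C(n,i)=C(25,16)=2042975


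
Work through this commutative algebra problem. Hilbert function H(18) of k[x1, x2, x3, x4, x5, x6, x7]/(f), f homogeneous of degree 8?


C(24,6)-C(16,6)=134596-8008=126588


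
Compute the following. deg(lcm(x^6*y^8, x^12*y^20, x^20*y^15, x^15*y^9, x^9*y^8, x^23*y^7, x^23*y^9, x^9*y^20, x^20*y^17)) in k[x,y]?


lcm = componentwise max:
x: max(6,12,20,15,9,23,23,9,20)=23
y: max(8,20,15,9,8,7,9,20,17)=20
Total=23+20=43


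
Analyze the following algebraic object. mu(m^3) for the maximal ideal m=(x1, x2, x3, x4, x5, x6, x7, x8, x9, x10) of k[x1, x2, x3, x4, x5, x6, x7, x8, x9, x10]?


Graded Nakayama: mu(m^d) = dim_k (m^d/m^(d+1)) = #degree-3 monomials in 10 vars
C(n+d-1,d)=C(12,3)=220


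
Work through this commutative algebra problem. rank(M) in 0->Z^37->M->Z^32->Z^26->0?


Alt sum=0:
(-1)^0*37 + (-1)^1*? + (-1)^2*32 + (-1)^3*26=0
rank(M)=43


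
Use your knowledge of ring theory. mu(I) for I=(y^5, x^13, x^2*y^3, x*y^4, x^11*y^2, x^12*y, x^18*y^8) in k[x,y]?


Remove redundant (divisible by others).
x^18*y^8 redundant.
Min: x^13, x^12*y, x^11*y^2, x^2*y^3, x*y^4, y^5
Count=6
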